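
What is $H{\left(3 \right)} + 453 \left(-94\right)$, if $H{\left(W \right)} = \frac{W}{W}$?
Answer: $-42581$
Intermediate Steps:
$H{\left(W \right)} = 1$
$H{\left(3 \right)} + 453 \left(-94\right) = 1 + 453 \left(-94\right) = 1 - 42582 = -42581$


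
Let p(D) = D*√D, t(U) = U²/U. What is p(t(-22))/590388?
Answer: -11*I*√22/295194 ≈ -0.00017478*I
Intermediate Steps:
t(U) = U
p(D) = D^(3/2)
p(t(-22))/590388 = (-22)^(3/2)/590388 = -22*I*√22*(1/590388) = -11*I*√22/295194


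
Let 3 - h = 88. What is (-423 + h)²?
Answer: 258064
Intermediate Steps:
h = -85 (h = 3 - 1*88 = 3 - 88 = -85)
(-423 + h)² = (-423 - 85)² = (-508)² = 258064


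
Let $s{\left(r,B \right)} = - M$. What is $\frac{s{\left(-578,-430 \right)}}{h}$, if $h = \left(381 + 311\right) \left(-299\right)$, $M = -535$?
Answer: $- \frac{535}{206908} \approx -0.0025857$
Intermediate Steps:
$h = -206908$ ($h = 692 \left(-299\right) = -206908$)
$s{\left(r,B \right)} = 535$ ($s{\left(r,B \right)} = \left(-1\right) \left(-535\right) = 535$)
$\frac{s{\left(-578,-430 \right)}}{h} = \frac{535}{-206908} = 535 \left(- \frac{1}{206908}\right) = - \frac{535}{206908}$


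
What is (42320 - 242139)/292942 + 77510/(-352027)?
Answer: -7157509041/7932576418 ≈ -0.90229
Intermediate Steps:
(42320 - 242139)/292942 + 77510/(-352027) = -199819*1/292942 + 77510*(-1/352027) = -199819/292942 - 77510/352027 = -7157509041/7932576418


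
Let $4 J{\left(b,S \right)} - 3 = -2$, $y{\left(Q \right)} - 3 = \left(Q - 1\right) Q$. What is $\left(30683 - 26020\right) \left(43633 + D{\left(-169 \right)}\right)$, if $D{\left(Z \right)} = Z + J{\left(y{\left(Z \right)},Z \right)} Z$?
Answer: $\frac{809902481}{4} \approx 2.0248 \cdot 10^{8}$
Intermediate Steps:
$y{\left(Q \right)} = 3 + Q \left(-1 + Q\right)$ ($y{\left(Q \right)} = 3 + \left(Q - 1\right) Q = 3 + \left(-1 + Q\right) Q = 3 + Q \left(-1 + Q\right)$)
$J{\left(b,S \right)} = \frac{1}{4}$ ($J{\left(b,S \right)} = \frac{3}{4} + \frac{1}{4} \left(-2\right) = \frac{3}{4} - \frac{1}{2} = \frac{1}{4}$)
$D{\left(Z \right)} = \frac{5 Z}{4}$ ($D{\left(Z \right)} = Z + \frac{Z}{4} = \frac{5 Z}{4}$)
$\left(30683 - 26020\right) \left(43633 + D{\left(-169 \right)}\right) = \left(30683 - 26020\right) \left(43633 + \frac{5}{4} \left(-169\right)\right) = 4663 \left(43633 - \frac{845}{4}\right) = 4663 \cdot \frac{173687}{4} = \frac{809902481}{4}$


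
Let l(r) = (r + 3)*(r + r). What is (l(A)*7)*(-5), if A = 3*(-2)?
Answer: -1260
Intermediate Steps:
A = -6
l(r) = 2*r*(3 + r) (l(r) = (3 + r)*(2*r) = 2*r*(3 + r))
(l(A)*7)*(-5) = ((2*(-6)*(3 - 6))*7)*(-5) = ((2*(-6)*(-3))*7)*(-5) = (36*7)*(-5) = 252*(-5) = -1260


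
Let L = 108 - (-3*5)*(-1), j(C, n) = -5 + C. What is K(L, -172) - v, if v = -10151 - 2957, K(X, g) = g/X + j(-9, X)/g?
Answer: 104823643/7998 ≈ 13106.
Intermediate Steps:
L = 93 (L = 108 - (-15)*(-1) = 108 - 1*15 = 108 - 15 = 93)
K(X, g) = -14/g + g/X (K(X, g) = g/X + (-5 - 9)/g = g/X - 14/g = -14/g + g/X)
v = -13108
K(L, -172) - v = (-14/(-172) - 172/93) - 1*(-13108) = (-14*(-1/172) - 172*1/93) + 13108 = (7/86 - 172/93) + 13108 = -14141/7998 + 13108 = 104823643/7998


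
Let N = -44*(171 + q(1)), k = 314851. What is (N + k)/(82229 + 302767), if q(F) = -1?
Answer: 102457/128332 ≈ 0.79837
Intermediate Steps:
N = -7480 (N = -44*(171 - 1) = -44*170 = -7480)
(N + k)/(82229 + 302767) = (-7480 + 314851)/(82229 + 302767) = 307371/384996 = 307371*(1/384996) = 102457/128332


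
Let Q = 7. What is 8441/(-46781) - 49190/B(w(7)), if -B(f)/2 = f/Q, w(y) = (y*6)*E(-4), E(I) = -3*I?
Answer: 1149970943/3368232 ≈ 341.42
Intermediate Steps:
w(y) = 72*y (w(y) = (y*6)*(-3*(-4)) = (6*y)*12 = 72*y)
B(f) = -2*f/7
8441/(-46781) - 49190/B(w(7)) = 8441/(-46781) - 49190/((-144*7/7)) = 8441*(-1/46781) - 49190/((-2/7*504)) = -8441/46781 - 49190/(-144) = -8441/46781 - 49190*(-1/144) = -8441/46781 + 24595/72 = 1149970943/3368232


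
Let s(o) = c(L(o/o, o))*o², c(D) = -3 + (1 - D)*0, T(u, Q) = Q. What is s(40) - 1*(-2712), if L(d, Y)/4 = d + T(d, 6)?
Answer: -2088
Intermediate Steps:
L(d, Y) = 24 + 4*d (L(d, Y) = 4*(d + 6) = 4*(6 + d) = 24 + 4*d)
c(D) = -3 (c(D) = -3 + 0 = -3)
s(o) = -3*o²
s(40) - 1*(-2712) = -3*40² - 1*(-2712) = -3*1600 + 2712 = -4800 + 2712 = -2088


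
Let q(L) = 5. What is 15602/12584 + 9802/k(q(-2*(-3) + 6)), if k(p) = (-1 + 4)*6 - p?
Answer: 4751969/6292 ≈ 755.24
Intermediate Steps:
k(p) = 18 - p (k(p) = 3*6 - p = 18 - p)
15602/12584 + 9802/k(q(-2*(-3) + 6)) = 15602/12584 + 9802/(18 - 1*5) = 15602*(1/12584) + 9802/(18 - 5) = 7801/6292 + 9802/13 = 7801/6292 + 9802*(1/13) = 7801/6292 + 754 = 4751969/6292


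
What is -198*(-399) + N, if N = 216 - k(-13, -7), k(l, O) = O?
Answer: 79225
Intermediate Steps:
N = 223 (N = 216 - 1*(-7) = 216 + 7 = 223)
-198*(-399) + N = -198*(-399) + 223 = 79002 + 223 = 79225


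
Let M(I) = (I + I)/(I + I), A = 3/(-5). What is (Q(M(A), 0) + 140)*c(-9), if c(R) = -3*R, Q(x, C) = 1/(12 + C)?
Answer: 15129/4 ≈ 3782.3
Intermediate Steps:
A = -⅗ (A = 3*(-⅕) = -⅗ ≈ -0.60000)
M(I) = 1 (M(I) = (2*I)/((2*I)) = (2*I)*(1/(2*I)) = 1)
(Q(M(A), 0) + 140)*c(-9) = (1/(12 + 0) + 140)*(-3*(-9)) = (1/12 + 140)*27 = (1681/12)*27 = 15129/4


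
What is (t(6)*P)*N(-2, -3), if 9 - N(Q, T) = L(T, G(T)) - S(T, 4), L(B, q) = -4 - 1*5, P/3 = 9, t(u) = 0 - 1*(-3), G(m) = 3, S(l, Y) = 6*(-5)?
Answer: -972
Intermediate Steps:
S(l, Y) = -30
t(u) = 3 (t(u) = 0 + 3 = 3)
P = 27 (P = 3*9 = 27)
L(B, q) = -9 (L(B, q) = -4 - 5 = -9)
N(Q, T) = -12 (N(Q, T) = 9 - (-9 - 1*(-30)) = 9 - (-9 + 30) = 9 - 1*21 = 9 - 21 = -12)
(t(6)*P)*N(-2, -3) = (3*27)*(-12) = 81*(-12) = -972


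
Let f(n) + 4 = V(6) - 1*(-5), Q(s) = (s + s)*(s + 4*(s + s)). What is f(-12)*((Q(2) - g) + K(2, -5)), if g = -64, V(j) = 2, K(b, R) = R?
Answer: 393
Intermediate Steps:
Q(s) = 18*s**2 (Q(s) = (2*s)*(s + 4*(2*s)) = (2*s)*(s + 8*s) = (2*s)*(9*s) = 18*s**2)
f(n) = 3 (f(n) = -4 + (2 - 1*(-5)) = -4 + (2 + 5) = -4 + 7 = 3)
f(-12)*((Q(2) - g) + K(2, -5)) = 3*((18*2**2 - 1*(-64)) - 5) = 3*((18*4 + 64) - 5) = 3*((72 + 64) - 5) = 3*(136 - 5) = 3*131 = 393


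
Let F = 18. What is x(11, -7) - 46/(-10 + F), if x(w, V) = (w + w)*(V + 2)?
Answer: -463/4 ≈ -115.75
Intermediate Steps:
x(w, V) = 2*w*(2 + V) (x(w, V) = (2*w)*(2 + V) = 2*w*(2 + V))
x(11, -7) - 46/(-10 + F) = 2*11*(2 - 7) - 46/(-10 + 18) = 2*11*(-5) - 46/8 = -110 - 46*⅛ = -110 - 23/4 = -463/4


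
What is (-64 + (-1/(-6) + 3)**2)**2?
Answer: 3775249/1296 ≈ 2913.0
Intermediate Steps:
(-64 + (-1/(-6) + 3)**2)**2 = (-64 + (-1*(-1/6) + 3)**2)**2 = (-64 + (1/6 + 3)**2)**2 = (-64 + (19/6)**2)**2 = (-64 + 361/36)**2 = (-1943/36)**2 = 3775249/1296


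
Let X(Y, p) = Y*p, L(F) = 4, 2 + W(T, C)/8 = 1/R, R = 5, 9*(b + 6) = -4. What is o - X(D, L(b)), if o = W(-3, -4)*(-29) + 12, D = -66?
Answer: 3468/5 ≈ 693.60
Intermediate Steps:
b = -58/9 (b = -6 + (⅑)*(-4) = -6 - 4/9 = -58/9 ≈ -6.4444)
W(T, C) = -72/5 (W(T, C) = -16 + 8/5 = -72/5)
o = 2148/5 (o = -72/5*(-29) + 12 = 2088/5 + 12 = 2148/5 ≈ 429.60)
o - X(D, L(b)) = 2148/5 - (-66)*4 = 2148/5 - 1*(-264) = 2148/5 + 264 = 3468/5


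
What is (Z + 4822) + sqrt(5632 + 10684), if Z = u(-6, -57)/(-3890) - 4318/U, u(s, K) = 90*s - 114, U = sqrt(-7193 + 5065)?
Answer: 9379117/1945 + 2*sqrt(4079) + 2159*I*sqrt(133)/266 ≈ 4949.9 + 93.604*I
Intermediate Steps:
U = 4*I*sqrt(133) (U = sqrt(-2128) = 4*I*sqrt(133) ≈ 46.13*I)
u(s, K) = -114 + 90*s
Z = 327/1945 + 2159*I*sqrt(133)/266 (Z = (-114 + 90*(-6))/(-3890) - 4318*(-I*sqrt(133)/532) = (-114 - 540)*(-1/3890) - (-2159)*I*sqrt(133)/266 = -654*(-1/3890) + 2159*I*sqrt(133)/266 = 327/1945 + 2159*I*sqrt(133)/266 ≈ 0.16812 + 93.604*I)
(Z + 4822) + sqrt(5632 + 10684) = ((327/1945 + 2159*I*sqrt(133)/266) + 4822) + sqrt(5632 + 10684) = (9379117/1945 + 2159*I*sqrt(133)/266) + sqrt(16316) = (9379117/1945 + 2159*I*sqrt(133)/266) + 2*sqrt(4079) = 9379117/1945 + 2*sqrt(4079) + 2159*I*sqrt(133)/266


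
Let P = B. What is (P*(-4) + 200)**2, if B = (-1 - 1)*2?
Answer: 46656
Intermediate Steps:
B = -4 (B = -2*2 = -4)
P = -4
(P*(-4) + 200)**2 = (-4*(-4) + 200)**2 = (16 + 200)**2 = 216**2 = 46656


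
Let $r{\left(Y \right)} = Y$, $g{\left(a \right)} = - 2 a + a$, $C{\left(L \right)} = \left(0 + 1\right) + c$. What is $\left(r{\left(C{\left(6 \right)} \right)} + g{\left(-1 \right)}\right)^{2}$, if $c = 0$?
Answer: $4$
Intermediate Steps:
$C{\left(L \right)} = 1$ ($C{\left(L \right)} = \left(0 + 1\right) + 0 = 1 + 0 = 1$)
$g{\left(a \right)} = - a$
$\left(r{\left(C{\left(6 \right)} \right)} + g{\left(-1 \right)}\right)^{2} = \left(1 - -1\right)^{2} = \left(1 + 1\right)^{2} = 2^{2} = 4$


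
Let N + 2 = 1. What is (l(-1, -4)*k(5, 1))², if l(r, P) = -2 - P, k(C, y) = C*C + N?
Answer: 2304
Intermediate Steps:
N = -1 (N = -2 + 1 = -1)
k(C, y) = -1 + C² (k(C, y) = C*C - 1 = C² - 1 = -1 + C²)
(l(-1, -4)*k(5, 1))² = ((-2 - 1*(-4))*(-1 + 5²))² = ((-2 + 4)*(-1 + 25))² = (2*24)² = 48² = 2304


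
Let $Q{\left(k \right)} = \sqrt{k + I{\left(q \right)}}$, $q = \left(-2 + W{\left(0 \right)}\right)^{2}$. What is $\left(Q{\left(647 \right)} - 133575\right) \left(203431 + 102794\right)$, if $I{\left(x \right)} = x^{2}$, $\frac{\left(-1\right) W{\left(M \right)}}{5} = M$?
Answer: $-40904004375 + 306225 \sqrt{663} \approx -4.0896 \cdot 10^{10}$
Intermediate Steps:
$W{\left(M \right)} = - 5 M$
$q = 4$ ($q = \left(-2 - 0\right)^{2} = \left(-2 + 0\right)^{2} = \left(-2\right)^{2} = 4$)
$Q{\left(k \right)} = \sqrt{16 + k}$ ($Q{\left(k \right)} = \sqrt{k + 4^{2}} = \sqrt{k + 16} = \sqrt{16 + k}$)
$\left(Q{\left(647 \right)} - 133575\right) \left(203431 + 102794\right) = \left(\sqrt{16 + 647} - 133575\right) \left(203431 + 102794\right) = \left(\sqrt{663} - 133575\right) 306225 = \left(-133575 + \sqrt{663}\right) 306225 = -40904004375 + 306225 \sqrt{663}$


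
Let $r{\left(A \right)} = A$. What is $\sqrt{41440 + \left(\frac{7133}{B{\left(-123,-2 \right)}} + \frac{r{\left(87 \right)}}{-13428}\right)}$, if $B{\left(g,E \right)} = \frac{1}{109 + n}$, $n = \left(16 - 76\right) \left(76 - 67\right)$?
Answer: $\frac{i \sqrt{15190631273103}}{2238} \approx 1741.5 i$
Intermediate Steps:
$n = -540$ ($n = \left(-60\right) 9 = -540$)
$B{\left(g,E \right)} = - \frac{1}{431}$ ($B{\left(g,E \right)} = \frac{1}{109 - 540} = \frac{1}{-431} = - \frac{1}{431}$)
$\sqrt{41440 + \left(\frac{7133}{B{\left(-123,-2 \right)}} + \frac{r{\left(87 \right)}}{-13428}\right)} = \sqrt{41440 + \left(\frac{7133}{- \frac{1}{431}} + \frac{87}{-13428}\right)} = \sqrt{41440 + \left(7133 \left(-431\right) + 87 \left(- \frac{1}{13428}\right)\right)} = \sqrt{41440 - \frac{13760669777}{4476}} = \sqrt{- \frac{13575184337}{4476}} = \frac{i \sqrt{15190631273103}}{2238}$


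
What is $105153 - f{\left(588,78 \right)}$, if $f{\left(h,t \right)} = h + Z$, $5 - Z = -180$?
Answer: $104380$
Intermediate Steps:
$Z = 185$ ($Z = 5 - -180 = 5 + 180 = 185$)
$f{\left(h,t \right)} = 185 + h$ ($f{\left(h,t \right)} = h + 185 = 185 + h$)
$105153 - f{\left(588,78 \right)} = 105153 - \left(185 + 588\right) = 105153 - 773 = 104380$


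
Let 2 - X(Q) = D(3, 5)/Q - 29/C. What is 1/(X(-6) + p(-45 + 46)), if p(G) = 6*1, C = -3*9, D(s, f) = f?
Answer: 54/419 ≈ 0.12888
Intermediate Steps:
C = -27
p(G) = 6
X(Q) = 25/27 - 5/Q (X(Q) = 2 - (5/Q - 29/(-27)) = 2 - (5/Q - 29*(-1/27)) = 2 - (5/Q + 29/27) = 2 - (29/27 + 5/Q) = 2 + (-29/27 - 5/Q) = 25/27 - 5/Q)
1/(X(-6) + p(-45 + 46)) = 1/((25/27 - 5/(-6)) + 6) = 1/((25/27 - 5*(-1/6)) + 6) = 1/((25/27 + 5/6) + 6) = 1/(95/54 + 6) = 1/(419/54) = 54/419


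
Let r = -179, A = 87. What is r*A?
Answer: -15573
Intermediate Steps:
r*A = -179*87 = -15573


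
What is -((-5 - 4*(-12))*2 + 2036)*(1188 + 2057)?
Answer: -6885890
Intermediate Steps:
-((-5 - 4*(-12))*2 + 2036)*(1188 + 2057) = -((-5 + 48)*2 + 2036)*3245 = -(43*2 + 2036)*3245 = -(86 + 2036)*3245 = -2122*3245 = -1*6885890 = -6885890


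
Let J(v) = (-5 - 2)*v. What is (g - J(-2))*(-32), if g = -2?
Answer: 512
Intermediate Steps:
J(v) = -7*v
(g - J(-2))*(-32) = (-2 - (-7)*(-2))*(-32) = (-2 - 1*14)*(-32) = (-2 - 14)*(-32) = -16*(-32) = 512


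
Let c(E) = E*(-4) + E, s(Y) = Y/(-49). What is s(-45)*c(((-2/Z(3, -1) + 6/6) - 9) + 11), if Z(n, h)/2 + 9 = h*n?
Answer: -1665/196 ≈ -8.4949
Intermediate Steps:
Z(n, h) = -18 + 2*h*n (Z(n, h) = -18 + 2*(h*n) = -18 + 2*h*n)
s(Y) = -Y/49 (s(Y) = Y*(-1/49) = -Y/49)
c(E) = -3*E (c(E) = -4*E + E = -3*E)
s(-45)*c(((-2/Z(3, -1) + 6/6) - 9) + 11) = (-1/49*(-45))*(-3*(((-2/(-18 + 2*(-1)*3) + 6/6) - 9) + 11)) = 45*(-3*(((-2/(-18 - 6) + 6*(⅙)) - 9) + 11))/49 = 45*(-3*(((-2/(-24) + 1) - 9) + 11))/49 = 45*(-3*(((-2*(-1/24) + 1) - 9) + 11))/49 = 45*(-3*(((1/12 + 1) - 9) + 11))/49 = 45*(-3*((13/12 - 9) + 11))/49 = 45*(-3*(-95/12 + 11))/49 = 45*(-3*37/12)/49 = (45/49)*(-37/4) = -1665/196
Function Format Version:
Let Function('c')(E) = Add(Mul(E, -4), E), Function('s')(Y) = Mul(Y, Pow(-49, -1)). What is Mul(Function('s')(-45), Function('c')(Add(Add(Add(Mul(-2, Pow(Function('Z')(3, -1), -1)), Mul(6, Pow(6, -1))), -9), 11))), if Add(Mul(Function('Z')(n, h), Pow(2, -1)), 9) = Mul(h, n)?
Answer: Rational(-1665, 196) ≈ -8.4949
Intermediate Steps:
Function('Z')(n, h) = Add(-18, Mul(2, h, n)) (Function('Z')(n, h) = Add(-18, Mul(2, Mul(h, n))) = Add(-18, Mul(2, h, n)))
Function('s')(Y) = Mul(Rational(-1, 49), Y) (Function('s')(Y) = Mul(Y, Rational(-1, 49)) = Mul(Rational(-1, 49), Y))
Function('c')(E) = Mul(-3, E) (Function('c')(E) = Add(Mul(-4, E), E) = Mul(-3, E))
Mul(Function('s')(-45), Function('c')(Add(Add(Add(Mul(-2, Pow(Function('Z')(3, -1), -1)), Mul(6, Pow(6, -1))), -9), 11))) = Mul(Mul(Rational(-1, 49), -45), Mul(-3, Add(Add(Add(Mul(-2, Pow(Add(-18, Mul(2, -1, 3)), -1)), Mul(6, Pow(6, -1))), -9), 11))) = Mul(Rational(45, 49), Mul(-3, Add(Add(Add(Mul(-2, Pow(Add(-18, -6), -1)), Mul(6, Rational(1, 6))), -9), 11))) = Mul(Rational(45, 49), Mul(-3, Add(Add(Add(Mul(-2, Pow(-24, -1)), 1), -9), 11))) = Mul(Rational(45, 49), Mul(-3, Add(Add(Add(Mul(-2, Rational(-1, 24)), 1), -9), 11))) = Mul(Rational(45, 49), Mul(-3, Add(Add(Add(Rational(1, 12), 1), -9), 11))) = Mul(Rational(45, 49), Mul(-3, Add(Add(Rational(13, 12), -9), 11))) = Mul(Rational(45, 49), Mul(-3, Add(Rational(-95, 12), 11))) = Mul(Rational(45, 49), Mul(-3, Rational(37, 12))) = Mul(Rational(45, 49), Rational(-37, 4)) = Rational(-1665, 196)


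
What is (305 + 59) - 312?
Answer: 52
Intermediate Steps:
(305 + 59) - 312 = 364 - 312 = 52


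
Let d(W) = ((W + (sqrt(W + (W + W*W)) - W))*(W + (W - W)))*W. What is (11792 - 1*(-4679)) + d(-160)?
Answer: 16471 + 204800*sqrt(395) ≈ 4.0868e+6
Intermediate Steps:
d(W) = W**2*sqrt(W**2 + 2*W) (d(W) = ((W + (sqrt(W + (W + W**2)) - W))*(W + 0))*W = ((W + (sqrt(W**2 + 2*W) - W))*W)*W = (sqrt(W**2 + 2*W)*W)*W = (W*sqrt(W**2 + 2*W))*W = W**2*sqrt(W**2 + 2*W))
(11792 - 1*(-4679)) + d(-160) = (11792 - 1*(-4679)) + (-160)**2*sqrt(-160*(2 - 160)) = (11792 + 4679) + 25600*sqrt(-160*(-158)) = 16471 + 25600*sqrt(25280) = 16471 + 25600*(8*sqrt(395)) = 16471 + 204800*sqrt(395)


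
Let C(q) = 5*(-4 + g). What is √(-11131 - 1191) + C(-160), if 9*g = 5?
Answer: -155/9 + I*√12322 ≈ -17.222 + 111.0*I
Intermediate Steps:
g = 5/9 (g = (⅑)*5 = 5/9 ≈ 0.55556)
C(q) = -155/9 (C(q) = 5*(-4 + 5/9) = 5*(-31/9) = -155/9)
√(-11131 - 1191) + C(-160) = √(-11131 - 1191) - 155/9 = √(-12322) - 155/9 = I*√12322 - 155/9 = -155/9 + I*√12322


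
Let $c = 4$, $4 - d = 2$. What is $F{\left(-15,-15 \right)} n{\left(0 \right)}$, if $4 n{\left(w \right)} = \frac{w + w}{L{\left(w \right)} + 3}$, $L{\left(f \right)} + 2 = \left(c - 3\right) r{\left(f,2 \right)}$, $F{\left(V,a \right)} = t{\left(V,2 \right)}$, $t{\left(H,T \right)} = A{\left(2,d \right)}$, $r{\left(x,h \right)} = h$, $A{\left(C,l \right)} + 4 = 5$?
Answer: $0$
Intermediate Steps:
$d = 2$ ($d = 4 - 2 = 2$)
$A{\left(C,l \right)} = 1$ ($A{\left(C,l \right)} = -4 + 5 = 1$)
$t{\left(H,T \right)} = 1$
$F{\left(V,a \right)} = 1$
$L{\left(f \right)} = 0$ ($L{\left(f \right)} = -2 + \left(4 - 3\right) 2 = -2 + 1 \cdot 2 = -2 + 2 = 0$)
$n{\left(w \right)} = \frac{w}{6}$ ($n{\left(w \right)} = \frac{\left(w + w\right) \frac{1}{0 + 3}}{4} = \frac{2 w \frac{1}{3}}{4} = \frac{\frac{2}{3} w}{4} = \frac{w}{6}$)
$F{\left(-15,-15 \right)} n{\left(0 \right)} = 1 \cdot \frac{1}{6} \cdot 0 = 1 \cdot 0 = 0$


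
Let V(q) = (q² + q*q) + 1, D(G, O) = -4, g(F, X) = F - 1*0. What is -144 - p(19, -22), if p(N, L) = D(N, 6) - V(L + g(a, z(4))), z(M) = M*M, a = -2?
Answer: 1013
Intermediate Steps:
z(M) = M²
g(F, X) = F (g(F, X) = F + 0 = F)
V(q) = 1 + 2*q² (V(q) = (q² + q²) + 1 = 2*q² + 1 = 1 + 2*q²)
p(N, L) = -5 - 2*(-2 + L)² (p(N, L) = -4 - (1 + 2*(L - 2)²) = -4 - (1 + 2*(-2 + L)²) = -4 + (-1 - 2*(-2 + L)²) = -5 - 2*(-2 + L)²)
-144 - p(19, -22) = -144 - (-5 - 2*(-2 - 22)²) = -144 - (-5 - 2*(-24)²) = -144 - (-5 - 2*576) = -144 - (-5 - 1152) = -144 - 1*(-1157) = -144 + 1157 = 1013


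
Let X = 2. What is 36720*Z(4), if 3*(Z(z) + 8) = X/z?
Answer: -287640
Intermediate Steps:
Z(z) = -8 + 2/(3*z) (Z(z) = -8 + (2/z)/3 = -8 + 2/(3*z))
36720*Z(4) = 36720*(-8 + (⅔)/4) = 36720*(-8 + (⅔)*(¼)) = 36720*(-8 + ⅙) = 36720*(-47/6) = -287640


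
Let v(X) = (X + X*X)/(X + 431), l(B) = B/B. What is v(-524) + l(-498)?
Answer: -273959/93 ≈ -2945.8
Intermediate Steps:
l(B) = 1
v(X) = (X + X**2)/(431 + X)
v(-524) + l(-498) = -524*(1 - 524)/(431 - 524) + 1 = -524*(-523)/(-93) + 1 = -524*(-1/93)*(-523) + 1 = -274052/93 + 1 = -273959/93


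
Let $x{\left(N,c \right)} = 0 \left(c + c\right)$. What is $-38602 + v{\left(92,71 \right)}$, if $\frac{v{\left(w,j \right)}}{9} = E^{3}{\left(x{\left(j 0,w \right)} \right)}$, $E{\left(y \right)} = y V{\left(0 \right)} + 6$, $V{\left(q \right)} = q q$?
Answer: $-36658$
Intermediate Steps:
$V{\left(q \right)} = q^{2}$
$x{\left(N,c \right)} = 0$ ($x{\left(N,c \right)} = 0 \cdot 2 c = 0$)
$E{\left(y \right)} = 6$ ($E{\left(y \right)} = y 0^{2} + 6 = y 0 + 6 = 0 + 6 = 6$)
$v{\left(w,j \right)} = 1944$ ($v{\left(w,j \right)} = 9 \cdot 6^{3} = 9 \cdot 216 = 1944$)
$-38602 + v{\left(92,71 \right)} = -38602 + 1944 = -36658$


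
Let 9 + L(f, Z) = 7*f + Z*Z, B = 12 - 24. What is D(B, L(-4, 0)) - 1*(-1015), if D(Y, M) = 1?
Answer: 1016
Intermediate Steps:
B = -12
L(f, Z) = -9 + Z**2 + 7*f (L(f, Z) = -9 + (7*f + Z*Z) = -9 + (7*f + Z**2) = -9 + (Z**2 + 7*f) = -9 + Z**2 + 7*f)
D(B, L(-4, 0)) - 1*(-1015) = 1 - 1*(-1015) = 1 + 1015 = 1016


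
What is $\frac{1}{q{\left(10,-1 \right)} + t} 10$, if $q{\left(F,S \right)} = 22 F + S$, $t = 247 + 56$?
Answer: $\frac{5}{261} \approx 0.019157$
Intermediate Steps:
$t = 303$
$q{\left(F,S \right)} = S + 22 F$
$\frac{1}{q{\left(10,-1 \right)} + t} 10 = \frac{1}{\left(-1 + 22 \cdot 10\right) + 303} \cdot 10 = \frac{1}{\left(-1 + 220\right) + 303} \cdot 10 = \frac{1}{219 + 303} \cdot 10 = \frac{1}{522} \cdot 10 = \frac{5}{261}$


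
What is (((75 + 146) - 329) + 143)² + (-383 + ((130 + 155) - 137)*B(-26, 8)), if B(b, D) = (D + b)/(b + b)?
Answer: 11612/13 ≈ 893.23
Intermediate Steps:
B(b, D) = (D + b)/(2*b) (B(b, D) = (D + b)/((2*b)) = (D + b)*(1/(2*b)) = (D + b)/(2*b))
(((75 + 146) - 329) + 143)² + (-383 + ((130 + 155) - 137)*B(-26, 8)) = (((75 + 146) - 329) + 143)² + (-383 + ((130 + 155) - 137)*((½)*(8 - 26)/(-26))) = ((221 - 329) + 143)² + (-383 + (285 - 137)*((½)*(-1/26)*(-18))) = (-108 + 143)² + (-383 + 148*(9/26)) = 35² + (-383 + 666/13) = 1225 - 4313/13 = 11612/13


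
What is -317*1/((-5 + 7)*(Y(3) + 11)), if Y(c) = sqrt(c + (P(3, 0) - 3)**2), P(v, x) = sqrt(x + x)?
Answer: -3487/218 + 317*sqrt(3)/109 ≈ -10.958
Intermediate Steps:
P(v, x) = sqrt(2)*sqrt(x) (P(v, x) = sqrt(2*x) = sqrt(2)*sqrt(x))
Y(c) = sqrt(9 + c) (Y(c) = sqrt(c + (sqrt(2)*sqrt(0) - 3)**2) = sqrt(c + (sqrt(2)*0 - 3)**2) = sqrt(c + (0 - 3)**2) = sqrt(c + (-3)**2) = sqrt(c + 9) = sqrt(9 + c))
-317*1/((-5 + 7)*(Y(3) + 11)) = -317*1/((-5 + 7)*(sqrt(9 + 3) + 11)) = -317*1/(2*(sqrt(12) + 11)) = -317*1/(2*(2*sqrt(3) + 11)) = -317*1/(2*(11 + 2*sqrt(3))) = -317/(22 + 4*sqrt(3))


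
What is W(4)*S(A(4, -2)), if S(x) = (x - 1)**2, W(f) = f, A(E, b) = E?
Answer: 36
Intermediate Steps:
S(x) = (-1 + x)**2
W(4)*S(A(4, -2)) = 4*(-1 + 4)**2 = 4*3**2 = 4*9 = 36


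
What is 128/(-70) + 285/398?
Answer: -15497/13930 ≈ -1.1125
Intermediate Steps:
128/(-70) + 285/398 = 128*(-1/70) + 285*(1/398) = -64/35 + 285/398 = -15497/13930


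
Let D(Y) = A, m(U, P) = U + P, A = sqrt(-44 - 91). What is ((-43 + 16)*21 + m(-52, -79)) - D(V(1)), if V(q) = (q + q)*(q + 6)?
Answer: -698 - 3*I*sqrt(15) ≈ -698.0 - 11.619*I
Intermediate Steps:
A = 3*I*sqrt(15) (A = sqrt(-135) = 3*I*sqrt(15) ≈ 11.619*I)
m(U, P) = P + U
V(q) = 2*q*(6 + q) (V(q) = (2*q)*(6 + q) = 2*q*(6 + q))
D(Y) = 3*I*sqrt(15)
((-43 + 16)*21 + m(-52, -79)) - D(V(1)) = ((-43 + 16)*21 + (-79 - 52)) - 3*I*sqrt(15) = (-27*21 - 131) - 3*I*sqrt(15) = (-567 - 131) - 3*I*sqrt(15) = -698 - 3*I*sqrt(15)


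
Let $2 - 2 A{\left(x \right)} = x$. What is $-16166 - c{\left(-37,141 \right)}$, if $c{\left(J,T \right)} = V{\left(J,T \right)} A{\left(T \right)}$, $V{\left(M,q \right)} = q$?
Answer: $- \frac{12733}{2} \approx -6366.5$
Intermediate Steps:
$A{\left(x \right)} = 1 - \frac{x}{2}$
$c{\left(J,T \right)} = T \left(1 - \frac{T}{2}\right)$
$-16166 - c{\left(-37,141 \right)} = -16166 - \frac{1}{2} \cdot 141 \left(2 - 141\right) = -16166 - \frac{1}{2} \cdot 141 \left(-139\right) = -16166 - - \frac{19599}{2} = -16166 + \frac{19599}{2} = - \frac{12733}{2}$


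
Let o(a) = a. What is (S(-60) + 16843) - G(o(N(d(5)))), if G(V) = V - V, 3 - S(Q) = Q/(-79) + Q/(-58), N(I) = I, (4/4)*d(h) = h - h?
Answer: 38590076/2291 ≈ 16844.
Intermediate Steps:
d(h) = 0 (d(h) = h - h = 0)
S(Q) = 3 + 137*Q/4582 (S(Q) = 3 - (Q/(-79) + Q/(-58)) = 3 - (Q*(-1/79) + Q*(-1/58)) = 3 - (-Q/79 - Q/58) = 3 - (-137)*Q/4582 = 3 + 137*Q/4582)
G(V) = 0
(S(-60) + 16843) - G(o(N(d(5)))) = ((3 + (137/4582)*(-60)) + 16843) - 1*0 = ((3 - 4110/2291) + 16843) + 0 = (2763/2291 + 16843) + 0 = 38590076/2291 + 0 = 38590076/2291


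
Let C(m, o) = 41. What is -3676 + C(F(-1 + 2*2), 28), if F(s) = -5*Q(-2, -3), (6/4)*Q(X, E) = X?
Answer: -3635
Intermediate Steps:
Q(X, E) = 2*X/3
F(s) = 20/3 (F(s) = -10*(-2)/3 = -5*(-4/3) = 20/3)
-3676 + C(F(-1 + 2*2), 28) = -3676 + 41 = -3635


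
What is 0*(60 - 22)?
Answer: 0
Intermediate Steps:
0*(60 - 22) = 0*38 = 0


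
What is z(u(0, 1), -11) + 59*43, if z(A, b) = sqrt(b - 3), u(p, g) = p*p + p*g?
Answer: 2537 + I*sqrt(14) ≈ 2537.0 + 3.7417*I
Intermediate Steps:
u(p, g) = p**2 + g*p
z(A, b) = sqrt(-3 + b)
z(u(0, 1), -11) + 59*43 = sqrt(-3 - 11) + 59*43 = sqrt(-14) + 2537 = I*sqrt(14) + 2537 = 2537 + I*sqrt(14)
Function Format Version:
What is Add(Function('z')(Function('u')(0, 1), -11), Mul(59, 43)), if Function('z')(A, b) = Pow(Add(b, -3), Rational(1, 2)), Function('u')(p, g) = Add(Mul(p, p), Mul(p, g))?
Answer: Add(2537, Mul(I, Pow(14, Rational(1, 2)))) ≈ Add(2537.0, Mul(3.7417, I))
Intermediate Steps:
Function('u')(p, g) = Add(Pow(p, 2), Mul(g, p))
Function('z')(A, b) = Pow(Add(-3, b), Rational(1, 2))
Add(Function('z')(Function('u')(0, 1), -11), Mul(59, 43)) = Add(Pow(Add(-3, -11), Rational(1, 2)), Mul(59, 43)) = Add(Pow(-14, Rational(1, 2)), 2537) = Add(Mul(I, Pow(14, Rational(1, 2))), 2537) = Add(2537, Mul(I, Pow(14, Rational(1, 2))))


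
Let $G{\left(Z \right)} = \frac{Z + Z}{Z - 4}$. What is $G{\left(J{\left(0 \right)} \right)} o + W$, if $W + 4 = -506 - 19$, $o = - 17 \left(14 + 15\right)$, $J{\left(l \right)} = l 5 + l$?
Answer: $-529$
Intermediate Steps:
$J{\left(l \right)} = 6 l$ ($J{\left(l \right)} = 5 l + l = 6 l$)
$G{\left(Z \right)} = \frac{2 Z}{-4 + Z}$
$o = -493$ ($o = \left(-17\right) 29 = -493$)
$W = -529$ ($W = -4 - 525 = -529$)
$G{\left(J{\left(0 \right)} \right)} o + W = \frac{2 \cdot 6 \cdot 0}{-4 + 6 \cdot 0} \left(-493\right) - 529 = 2 \cdot 0 \frac{1}{-4 + 0} \left(-493\right) - 529 = 2 \cdot 0 \frac{1}{-4} \left(-493\right) - 529 = 2 \cdot 0 \left(- \frac{1}{4}\right) \left(-493\right) - 529 = 0 \left(-493\right) - 529 = 0 - 529 = -529$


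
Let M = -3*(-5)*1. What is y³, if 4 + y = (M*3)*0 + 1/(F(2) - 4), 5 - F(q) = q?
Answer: -125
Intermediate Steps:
M = 15 (M = 15*1 = 15)
F(q) = 5 - q
y = -5 (y = -4 + ((15*3)*0 + 1/((5 - 1*2) - 4)) = -4 + (45*0 + 1/((5 - 2) - 4)) = -4 + (0 + 1/(3 - 4)) = -4 + (0 + 1/(-1)) = -4 + (0 - 1) = -4 - 1 = -5)
y³ = (-5)³ = -125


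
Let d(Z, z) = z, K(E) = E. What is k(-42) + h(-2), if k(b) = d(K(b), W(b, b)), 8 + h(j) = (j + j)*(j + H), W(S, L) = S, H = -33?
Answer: 90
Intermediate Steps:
h(j) = -8 + 2*j*(-33 + j) (h(j) = -8 + (j + j)*(j - 33) = -8 + (2*j)*(-33 + j) = -8 + 2*j*(-33 + j))
k(b) = b
k(-42) + h(-2) = -42 + (-8 - 66*(-2) + 2*(-2)²) = -42 + (-8 + 132 + 2*4) = -42 + (-8 + 132 + 8) = -42 + 132 = 90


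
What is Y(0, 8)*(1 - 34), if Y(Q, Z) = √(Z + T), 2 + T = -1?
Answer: -33*√5 ≈ -73.790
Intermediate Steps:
T = -3 (T = -2 - 1 = -3)
Y(Q, Z) = √(-3 + Z) (Y(Q, Z) = √(Z - 3) = √(-3 + Z))
Y(0, 8)*(1 - 34) = √(-3 + 8)*(1 - 34) = √5*(-33) = -33*√5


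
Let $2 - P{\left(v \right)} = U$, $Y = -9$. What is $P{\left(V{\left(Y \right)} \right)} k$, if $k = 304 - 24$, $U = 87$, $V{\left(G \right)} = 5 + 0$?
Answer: $-23800$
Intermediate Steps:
$V{\left(G \right)} = 5$
$k = 280$ ($k = 304 - 24 = 280$)
$P{\left(v \right)} = -85$ ($P{\left(v \right)} = 2 - 87 = -85$)
$P{\left(V{\left(Y \right)} \right)} k = \left(-85\right) 280 = -23800$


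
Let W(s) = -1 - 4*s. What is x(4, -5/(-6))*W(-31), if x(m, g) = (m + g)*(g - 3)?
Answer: -15457/12 ≈ -1288.1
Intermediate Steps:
x(m, g) = (-3 + g)*(g + m) (x(m, g) = (g + m)*(-3 + g) = (-3 + g)*(g + m))
x(4, -5/(-6))*W(-31) = ((-5/(-6))² - (-15)/(-6) - 3*4 - 5/(-6)*4)*(-1 - 4*(-31)) = ((-5*(-⅙))² - (-15)*(-1)/6 - 12 - 5*(-⅙)*4)*(-1 + 124) = ((⅚)² - 3*⅚ - 12 + (⅚)*4)*123 = (25/36 - 5/2 - 12 + 10/3)*123 = -377/36*123 = -15457/12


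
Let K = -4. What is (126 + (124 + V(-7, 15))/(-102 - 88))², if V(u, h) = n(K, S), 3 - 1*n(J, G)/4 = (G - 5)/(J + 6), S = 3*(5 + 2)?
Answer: 142038724/9025 ≈ 15738.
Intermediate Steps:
S = 21 (S = 3*7 = 21)
n(J, G) = 12 - 4*(-5 + G)/(6 + J) (n(J, G) = 12 - 4*(G - 5)/(J + 6) = 12 - 4*(-5 + G)/(6 + J))
V(u, h) = -20 (V(u, h) = 4*(23 - 1*21 + 3*(-4))/(6 - 4) = 4*(23 - 21 - 12)/2 = 4*(½)*(-10) = -20)
(126 + (124 + V(-7, 15))/(-102 - 88))² = (126 + (124 - 20)/(-102 - 88))² = (126 + 104/(-190))² = (126 + 104*(-1/190))² = (126 - 52/95)² = (11918/95)² = 142038724/9025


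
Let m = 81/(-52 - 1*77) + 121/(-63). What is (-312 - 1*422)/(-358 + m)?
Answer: 994203/488363 ≈ 2.0358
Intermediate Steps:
m = -6904/2709 (m = 81/(-52 - 77) + 121*(-1/63) = 81/(-129) - 121/63 = 81*(-1/129) - 121/63 = -27/43 - 121/63 = -6904/2709 ≈ -2.5485)
(-312 - 1*422)/(-358 + m) = (-312 - 1*422)/(-358 - 6904/2709) = (-312 - 422)/(-976726/2709) = -734*(-2709/976726) = 994203/488363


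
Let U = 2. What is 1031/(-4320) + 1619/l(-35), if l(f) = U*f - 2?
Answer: -98171/4320 ≈ -22.725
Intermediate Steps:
l(f) = -2 + 2*f (l(f) = 2*f - 2 = -2 + 2*f)
1031/(-4320) + 1619/l(-35) = 1031/(-4320) + 1619/(-2 + 2*(-35)) = 1031*(-1/4320) + 1619/(-2 - 70) = -1031/4320 + 1619/(-72) = -1031/4320 + 1619*(-1/72) = -1031/4320 - 1619/72 = -98171/4320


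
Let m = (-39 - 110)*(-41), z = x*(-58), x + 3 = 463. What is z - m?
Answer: -32789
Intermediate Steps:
x = 460 (x = -3 + 463 = 460)
z = -26680 (z = 460*(-58) = -26680)
m = 6109 (m = -149*(-41) = 6109)
z - m = -26680 - 1*6109 = -26680 - 6109 = -32789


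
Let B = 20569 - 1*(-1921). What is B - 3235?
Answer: 19255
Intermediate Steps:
B = 22490 (B = 20569 + 1921 = 22490)
B - 3235 = 22490 - 3235 = 19255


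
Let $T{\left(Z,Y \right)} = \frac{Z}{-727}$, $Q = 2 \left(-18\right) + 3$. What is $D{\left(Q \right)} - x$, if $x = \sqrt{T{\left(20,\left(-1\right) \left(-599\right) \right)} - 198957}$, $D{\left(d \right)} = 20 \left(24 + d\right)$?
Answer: $-180 - \frac{i \sqrt{105154558793}}{727} \approx -180.0 - 446.05 i$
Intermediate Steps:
$Q = -33$ ($Q = -36 + 3 = -33$)
$T{\left(Z,Y \right)} = - \frac{Z}{727}$ ($T{\left(Z,Y \right)} = Z \left(- \frac{1}{727}\right) = - \frac{Z}{727}$)
$D{\left(d \right)} = 480 + 20 d$
$x = \frac{i \sqrt{105154558793}}{727}$ ($x = \sqrt{\left(- \frac{1}{727}\right) 20 - 198957} = \sqrt{- \frac{20}{727} - 198957} = \sqrt{- \frac{144641759}{727}} = \frac{i \sqrt{105154558793}}{727} \approx 446.05 i$)
$D{\left(Q \right)} - x = \left(480 + 20 \left(-33\right)\right) - \frac{i \sqrt{105154558793}}{727} = \left(480 - 660\right) - \frac{i \sqrt{105154558793}}{727} = -180 - \frac{i \sqrt{105154558793}}{727}$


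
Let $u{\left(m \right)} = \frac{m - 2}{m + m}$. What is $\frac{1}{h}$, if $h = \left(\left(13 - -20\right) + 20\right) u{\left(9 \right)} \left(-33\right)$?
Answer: $- \frac{6}{4081} \approx -0.0014702$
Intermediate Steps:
$u{\left(m \right)} = \frac{-2 + m}{2 m}$
$h = - \frac{4081}{6}$ ($h = \left(\left(13 - -20\right) + 20\right) \frac{-2 + 9}{2 \cdot 9} \left(-33\right) = \left(\left(13 + 20\right) + 20\right) \frac{1}{2} \cdot \frac{1}{9} \cdot 7 \left(-33\right) = \left(33 + 20\right) \frac{7}{18} \left(-33\right) = 53 \cdot \frac{7}{18} \left(-33\right) = \frac{371}{18} \left(-33\right) = - \frac{4081}{6} \approx -680.17$)
$\frac{1}{h} = \frac{1}{- \frac{4081}{6}} = - \frac{6}{4081}$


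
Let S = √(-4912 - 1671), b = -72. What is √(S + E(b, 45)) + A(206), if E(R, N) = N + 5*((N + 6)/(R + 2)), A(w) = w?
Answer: 206 + √(8106 + 196*I*√6583)/14 ≈ 214.14 + 4.9855*I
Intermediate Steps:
S = I*√6583 (S = √(-6583) = I*√6583 ≈ 81.136*I)
E(R, N) = N + 5*(6 + N)/(2 + R) (E(R, N) = N + 5*((6 + N)/(2 + R)) = N + 5*(6 + N)/(2 + R))
√(S + E(b, 45)) + A(206) = √(I*√6583 + (30 + 7*45 + 45*(-72))/(2 - 72)) + 206 = √(I*√6583 + (30 + 315 - 3240)/(-70)) + 206 = √(I*√6583 - 1/70*(-2895)) + 206 = √(I*√6583 + 579/14) + 206 = √(579/14 + I*√6583) + 206 = 206 + √(579/14 + I*√6583)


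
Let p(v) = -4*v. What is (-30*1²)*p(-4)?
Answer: -480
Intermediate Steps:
(-30*1²)*p(-4) = (-30*1²)*(-4*(-4)) = -30*1*16 = -30*16 = -480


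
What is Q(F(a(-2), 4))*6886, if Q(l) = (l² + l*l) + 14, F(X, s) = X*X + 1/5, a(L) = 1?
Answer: 2905892/25 ≈ 1.1624e+5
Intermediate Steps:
F(X, s) = ⅕ + X² (F(X, s) = X² + ⅕ = ⅕ + X²)
Q(l) = 14 + 2*l² (Q(l) = (l² + l²) + 14 = 2*l² + 14 = 14 + 2*l²)
Q(F(a(-2), 4))*6886 = (14 + 2*(⅕ + 1²)²)*6886 = (14 + 2*(⅕ + 1)²)*6886 = (14 + 2*(6/5)²)*6886 = (14 + 2*(36/25))*6886 = (14 + 72/25)*6886 = (422/25)*6886 = 2905892/25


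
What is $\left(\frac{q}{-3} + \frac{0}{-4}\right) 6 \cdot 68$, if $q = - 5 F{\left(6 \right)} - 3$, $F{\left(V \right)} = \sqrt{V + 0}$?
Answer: $408 + 680 \sqrt{6} \approx 2073.7$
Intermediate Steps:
$F{\left(V \right)} = \sqrt{V}$
$q = -3 - 5 \sqrt{6}$ ($q = - 5 \sqrt{6} - 3 = -3 - 5 \sqrt{6} \approx -15.247$)
$\left(\frac{q}{-3} + \frac{0}{-4}\right) 6 \cdot 68 = \left(\frac{-3 - 5 \sqrt{6}}{-3} + \frac{0}{-4}\right) 6 \cdot 68 = \left(\left(-3 - 5 \sqrt{6}\right) \left(- \frac{1}{3}\right) + 0 \left(- \frac{1}{4}\right)\right) 6 \cdot 68 = \left(\left(1 + \frac{5 \sqrt{6}}{3}\right) + 0\right) 6 \cdot 68 = \left(1 + \frac{5 \sqrt{6}}{3}\right) 6 \cdot 68 = \left(6 + 10 \sqrt{6}\right) 68 = 408 + 680 \sqrt{6}$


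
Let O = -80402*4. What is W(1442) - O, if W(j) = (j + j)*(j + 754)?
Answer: 6654872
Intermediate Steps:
O = -321608
W(j) = 2*j*(754 + j) (W(j) = (2*j)*(754 + j) = 2*j*(754 + j))
W(1442) - O = 2*1442*(754 + 1442) - 1*(-321608) = 2*1442*2196 + 321608 = 6333264 + 321608 = 6654872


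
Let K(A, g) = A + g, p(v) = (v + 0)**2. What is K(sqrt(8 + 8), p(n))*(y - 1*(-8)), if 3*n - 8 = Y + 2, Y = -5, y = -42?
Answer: -2074/9 ≈ -230.44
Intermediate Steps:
n = 5/3 (n = 8/3 + (-5 + 2)/3 = 8/3 + (1/3)*(-3) = 8/3 - 1 = 5/3 ≈ 1.6667)
p(v) = v**2
K(sqrt(8 + 8), p(n))*(y - 1*(-8)) = (sqrt(8 + 8) + (5/3)**2)*(-42 - 1*(-8)) = (sqrt(16) + 25/9)*(-42 + 8) = (4 + 25/9)*(-34) = (61/9)*(-34) = -2074/9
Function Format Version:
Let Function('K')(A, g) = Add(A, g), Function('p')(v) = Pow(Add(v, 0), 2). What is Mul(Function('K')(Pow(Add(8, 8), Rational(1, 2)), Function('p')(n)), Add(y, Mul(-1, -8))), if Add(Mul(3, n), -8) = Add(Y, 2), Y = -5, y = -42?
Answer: Rational(-2074, 9) ≈ -230.44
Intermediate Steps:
n = Rational(5, 3) (n = Add(Rational(8, 3), Mul(Rational(1, 3), Add(-5, 2))) = Add(Rational(8, 3), Mul(Rational(1, 3), -3)) = Add(Rational(8, 3), -1) = Rational(5, 3) ≈ 1.6667)
Function('p')(v) = Pow(v, 2)
Mul(Function('K')(Pow(Add(8, 8), Rational(1, 2)), Function('p')(n)), Add(y, Mul(-1, -8))) = Mul(Add(Pow(Add(8, 8), Rational(1, 2)), Pow(Rational(5, 3), 2)), Add(-42, Mul(-1, -8))) = Mul(Add(Pow(16, Rational(1, 2)), Rational(25, 9)), Add(-42, 8)) = Mul(Add(4, Rational(25, 9)), -34) = Mul(Rational(61, 9), -34) = Rational(-2074, 9)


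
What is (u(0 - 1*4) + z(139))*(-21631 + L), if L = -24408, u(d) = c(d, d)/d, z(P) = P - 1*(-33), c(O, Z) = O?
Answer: -7964747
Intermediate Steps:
z(P) = 33 + P (z(P) = P + 33 = 33 + P)
u(d) = 1 (u(d) = d/d = 1)
(u(0 - 1*4) + z(139))*(-21631 + L) = (1 + (33 + 139))*(-21631 - 24408) = (1 + 172)*(-46039) = 173*(-46039) = -7964747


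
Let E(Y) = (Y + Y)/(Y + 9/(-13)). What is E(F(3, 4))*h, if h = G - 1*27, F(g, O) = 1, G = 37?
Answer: 65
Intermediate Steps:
h = 10 (h = 37 - 1*27 = 37 - 27 = 10)
E(Y) = 2*Y/(-9/13 + Y) (E(Y) = (2*Y)/(Y + 9*(-1/13)) = (2*Y)/(Y - 9/13) = (2*Y)/(-9/13 + Y) = 2*Y/(-9/13 + Y))
E(F(3, 4))*h = (26*1/(-9 + 13*1))*10 = (26*1/(-9 + 13))*10 = (26*1/4)*10 = (26*1*(¼))*10 = (13/2)*10 = 65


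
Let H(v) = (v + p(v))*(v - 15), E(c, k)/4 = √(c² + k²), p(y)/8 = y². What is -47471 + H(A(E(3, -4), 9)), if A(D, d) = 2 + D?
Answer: -20213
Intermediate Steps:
p(y) = 8*y²
E(c, k) = 4*√(c² + k²)
H(v) = (-15 + v)*(v + 8*v²) (H(v) = (v + 8*v²)*(v - 15) = (v + 8*v²)*(-15 + v) = (-15 + v)*(v + 8*v²))
-47471 + H(A(E(3, -4), 9)) = -47471 + (2 + 4*√(3² + (-4)²))*(-15 - 119*(2 + 4*√(3² + (-4)²)) + 8*(2 + 4*√(3² + (-4)²))²) = -47471 + (2 + 4*√(9 + 16))*(-15 - 119*(2 + 4*√(9 + 16)) + 8*(2 + 4*√(9 + 16))²) = -47471 + (2 + 4*√25)*(-15 - 119*(2 + 4*√25) + 8*(2 + 4*√25)²) = -47471 + (2 + 4*5)*(-15 - 119*(2 + 4*5) + 8*(2 + 4*5)²) = -47471 + (2 + 20)*(-15 - 119*(2 + 20) + 8*(2 + 20)²) = -47471 + 22*(-15 - 119*22 + 8*22²) = -47471 + 22*(-15 - 2618 + 8*484) = -47471 + 22*(-15 - 2618 + 3872) = -47471 + 22*1239 = -47471 + 27258 = -20213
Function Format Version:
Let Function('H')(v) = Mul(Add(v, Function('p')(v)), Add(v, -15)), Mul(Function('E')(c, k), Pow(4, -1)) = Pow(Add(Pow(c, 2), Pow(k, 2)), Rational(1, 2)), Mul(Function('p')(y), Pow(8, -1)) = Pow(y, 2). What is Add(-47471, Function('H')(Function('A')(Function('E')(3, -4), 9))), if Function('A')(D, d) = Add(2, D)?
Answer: -20213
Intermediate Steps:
Function('p')(y) = Mul(8, Pow(y, 2))
Function('E')(c, k) = Mul(4, Pow(Add(Pow(c, 2), Pow(k, 2)), Rational(1, 2)))
Function('H')(v) = Mul(Add(-15, v), Add(v, Mul(8, Pow(v, 2)))) (Function('H')(v) = Mul(Add(v, Mul(8, Pow(v, 2))), Add(v, -15)) = Mul(Add(v, Mul(8, Pow(v, 2))), Add(-15, v)) = Mul(Add(-15, v), Add(v, Mul(8, Pow(v, 2)))))
Add(-47471, Function('H')(Function('A')(Function('E')(3, -4), 9))) = Add(-47471, Mul(Add(2, Mul(4, Pow(Add(Pow(3, 2), Pow(-4, 2)), Rational(1, 2)))), Add(-15, Mul(-119, Add(2, Mul(4, Pow(Add(Pow(3, 2), Pow(-4, 2)), Rational(1, 2))))), Mul(8, Pow(Add(2, Mul(4, Pow(Add(Pow(3, 2), Pow(-4, 2)), Rational(1, 2)))), 2))))) = Add(-47471, Mul(Add(2, Mul(4, Pow(Add(9, 16), Rational(1, 2)))), Add(-15, Mul(-119, Add(2, Mul(4, Pow(Add(9, 16), Rational(1, 2))))), Mul(8, Pow(Add(2, Mul(4, Pow(Add(9, 16), Rational(1, 2)))), 2))))) = Add(-47471, Mul(Add(2, Mul(4, Pow(25, Rational(1, 2)))), Add(-15, Mul(-119, Add(2, Mul(4, Pow(25, Rational(1, 2))))), Mul(8, Pow(Add(2, Mul(4, Pow(25, Rational(1, 2)))), 2))))) = Add(-47471, Mul(Add(2, Mul(4, 5)), Add(-15, Mul(-119, Add(2, Mul(4, 5))), Mul(8, Pow(Add(2, Mul(4, 5)), 2))))) = Add(-47471, Mul(Add(2, 20), Add(-15, Mul(-119, Add(2, 20)), Mul(8, Pow(Add(2, 20), 2))))) = Add(-47471, Mul(22, Add(-15, Mul(-119, 22), Mul(8, Pow(22, 2))))) = Add(-47471, Mul(22, Add(-15, -2618, Mul(8, 484)))) = Add(-47471, Mul(22, Add(-15, -2618, 3872))) = Add(-47471, Mul(22, 1239)) = Add(-47471, 27258) = -20213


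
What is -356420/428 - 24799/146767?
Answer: -13080327028/15704069 ≈ -832.93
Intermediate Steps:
-356420/428 - 24799/146767 = -356420*1/428 - 24799*1/146767 = -89105/107 - 24799/146767 = -13080327028/15704069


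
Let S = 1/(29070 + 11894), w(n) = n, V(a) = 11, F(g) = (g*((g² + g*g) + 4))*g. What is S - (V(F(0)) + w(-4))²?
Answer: -2007235/40964 ≈ -49.000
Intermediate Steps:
F(g) = g²*(4 + 2*g²) (F(g) = (g*((g² + g²) + 4))*g = (g*(2*g² + 4))*g = (g*(4 + 2*g²))*g = g²*(4 + 2*g²))
S = 1/40964 ≈ 2.4412e-5
S - (V(F(0)) + w(-4))² = 1/40964 - (11 - 4)² = 1/40964 - 1*7² = 1/40964 - 1*49 = 1/40964 - 49 = -2007235/40964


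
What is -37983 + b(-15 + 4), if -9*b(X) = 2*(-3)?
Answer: -113947/3 ≈ -37982.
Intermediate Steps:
b(X) = ⅔ (b(X) = -2*(-3)/9 = -⅑*(-6) = ⅔)
-37983 + b(-15 + 4) = -37983 + ⅔ = -113947/3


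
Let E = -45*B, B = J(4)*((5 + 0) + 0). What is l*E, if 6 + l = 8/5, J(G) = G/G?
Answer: 990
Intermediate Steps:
J(G) = 1
B = 5 (B = 1*((5 + 0) + 0) = 1*(5 + 0) = 1*5 = 5)
E = -225 (E = -45*5 = -225)
l = -22/5 (l = -6 + 8/5 = -22/5 ≈ -4.4000)
l*E = -22/5*(-225) = 990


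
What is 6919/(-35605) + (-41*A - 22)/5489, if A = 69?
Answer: -139488246/195435845 ≈ -0.71373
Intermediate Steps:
6919/(-35605) + (-41*A - 22)/5489 = 6919/(-35605) + (-41*69 - 22)/5489 = 6919*(-1/35605) + (-2829 - 22)*(1/5489) = -6919/35605 - 2851*1/5489 = -6919/35605 - 2851/5489 = -139488246/195435845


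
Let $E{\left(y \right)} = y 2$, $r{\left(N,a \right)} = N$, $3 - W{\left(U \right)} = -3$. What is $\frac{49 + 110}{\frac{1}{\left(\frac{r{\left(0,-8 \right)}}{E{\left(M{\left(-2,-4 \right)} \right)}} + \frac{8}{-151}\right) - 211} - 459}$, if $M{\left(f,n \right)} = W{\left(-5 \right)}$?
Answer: $- \frac{5067171}{14628022} \approx -0.3464$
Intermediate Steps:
$W{\left(U \right)} = 6$ ($W{\left(U \right)} = 3 - -3 = 3 + 3 = 6$)
$M{\left(f,n \right)} = 6$
$E{\left(y \right)} = 2 y$
$\frac{49 + 110}{\frac{1}{\left(\frac{r{\left(0,-8 \right)}}{E{\left(M{\left(-2,-4 \right)} \right)}} + \frac{8}{-151}\right) - 211} - 459} = \frac{49 + 110}{\frac{1}{\left(\frac{0}{2 \cdot 6} + \frac{8}{-151}\right) - 211} - 459} = \frac{159}{\frac{1}{\left(\frac{0}{12} + 8 \left(- \frac{1}{151}\right)\right) - 211} - 459} = \frac{159}{\frac{1}{\left(0 \cdot \frac{1}{12} - \frac{8}{151}\right) - 211} - 459} = \frac{159}{\frac{1}{\left(0 - \frac{8}{151}\right) - 211} - 459} = \frac{159}{\frac{1}{- \frac{8}{151} - 211} - 459} = \frac{159}{\frac{1}{- \frac{31869}{151}} - 459} = \frac{159}{- \frac{151}{31869} - 459} = \frac{159}{- \frac{14628022}{31869}} = 159 \left(- \frac{31869}{14628022}\right) = - \frac{5067171}{14628022}$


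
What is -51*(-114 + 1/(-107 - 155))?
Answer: 1523319/262 ≈ 5814.2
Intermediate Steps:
-51*(-114 + 1/(-107 - 155)) = -51*(-114 + 1/(-262)) = -51*(-114 - 1/262) = -51*(-29869/262) = 1523319/262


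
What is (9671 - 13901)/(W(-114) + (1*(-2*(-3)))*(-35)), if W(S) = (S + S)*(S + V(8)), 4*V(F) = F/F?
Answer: -282/1715 ≈ -0.16443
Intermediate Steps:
V(F) = 1/4 (V(F) = (F/F)/4 = (1/4)*1 = 1/4)
W(S) = 2*S*(1/4 + S) (W(S) = (S + S)*(S + 1/4) = (2*S)*(1/4 + S) = 2*S*(1/4 + S))
(9671 - 13901)/(W(-114) + (1*(-2*(-3)))*(-35)) = (9671 - 13901)/((1/2)*(-114)*(1 + 4*(-114)) + (1*(-2*(-3)))*(-35)) = -4230/((1/2)*(-114)*(1 - 456) + (1*6)*(-35)) = -4230/((1/2)*(-114)*(-455) + 6*(-35)) = -4230/(25935 - 210) = -4230/25725 = -4230*1/25725 = -282/1715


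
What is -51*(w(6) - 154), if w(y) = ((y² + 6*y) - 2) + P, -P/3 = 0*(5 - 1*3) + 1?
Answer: 4437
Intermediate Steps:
P = -3 (P = -3*(0*(5 - 1*3) + 1) = -3*(0*(5 - 3) + 1) = -3*(0*2 + 1) = -3*(0 + 1) = -3*1 = -3)
w(y) = -5 + y² + 6*y (w(y) = ((y² + 6*y) - 2) - 3 = (-2 + y² + 6*y) - 3 = -5 + y² + 6*y)
-51*(w(6) - 154) = -51*((-5 + 6² + 6*6) - 154) = -51*((-5 + 36 + 36) - 154) = -51*(67 - 154) = -51*(-87) = 4437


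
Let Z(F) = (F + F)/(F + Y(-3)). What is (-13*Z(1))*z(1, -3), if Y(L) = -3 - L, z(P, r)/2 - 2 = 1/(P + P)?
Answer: -130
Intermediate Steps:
z(P, r) = 4 + 1/P (z(P, r) = 4 + 2/(P + P) = 4 + 2/((2*P)) = 4 + 2*(1/(2*P)) = 4 + 1/P)
Z(F) = 2 (Z(F) = (F + F)/(F + (-3 - 1*(-3))) = (2*F)/(F + (-3 + 3)) = (2*F)/(F + 0) = (2*F)/F = 2)
(-13*Z(1))*z(1, -3) = (-13*2)*(4 + 1/1) = -26*(4 + 1) = -26*5 = -130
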